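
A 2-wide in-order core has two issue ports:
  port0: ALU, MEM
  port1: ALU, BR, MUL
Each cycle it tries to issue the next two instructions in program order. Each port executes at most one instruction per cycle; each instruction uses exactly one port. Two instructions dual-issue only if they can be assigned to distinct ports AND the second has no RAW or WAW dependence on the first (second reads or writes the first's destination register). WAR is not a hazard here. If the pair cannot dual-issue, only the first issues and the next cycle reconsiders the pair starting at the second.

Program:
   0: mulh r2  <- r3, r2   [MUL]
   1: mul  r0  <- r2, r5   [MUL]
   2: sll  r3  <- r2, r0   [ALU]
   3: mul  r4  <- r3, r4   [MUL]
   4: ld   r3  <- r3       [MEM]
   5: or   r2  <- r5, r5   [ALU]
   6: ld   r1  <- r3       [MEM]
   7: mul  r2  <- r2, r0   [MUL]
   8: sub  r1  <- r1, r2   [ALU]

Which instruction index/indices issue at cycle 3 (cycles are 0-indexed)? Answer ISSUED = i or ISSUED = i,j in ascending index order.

ISSUED = 3,4

t=0 i0:mulh.MUL ; no-port MUL/MUL
t=1 i1:mul.MUL ; RAW r0
t=2 i2:sll.ALU ; RAW r3
t=3 i3+i4:mul.MUL+ld.MEM ; pair
t=4 i5+i6:or.ALU+ld.MEM ; pair
t=5 i7:mul.MUL ; RAW r2
t=6 i8:sub.ALU ; tail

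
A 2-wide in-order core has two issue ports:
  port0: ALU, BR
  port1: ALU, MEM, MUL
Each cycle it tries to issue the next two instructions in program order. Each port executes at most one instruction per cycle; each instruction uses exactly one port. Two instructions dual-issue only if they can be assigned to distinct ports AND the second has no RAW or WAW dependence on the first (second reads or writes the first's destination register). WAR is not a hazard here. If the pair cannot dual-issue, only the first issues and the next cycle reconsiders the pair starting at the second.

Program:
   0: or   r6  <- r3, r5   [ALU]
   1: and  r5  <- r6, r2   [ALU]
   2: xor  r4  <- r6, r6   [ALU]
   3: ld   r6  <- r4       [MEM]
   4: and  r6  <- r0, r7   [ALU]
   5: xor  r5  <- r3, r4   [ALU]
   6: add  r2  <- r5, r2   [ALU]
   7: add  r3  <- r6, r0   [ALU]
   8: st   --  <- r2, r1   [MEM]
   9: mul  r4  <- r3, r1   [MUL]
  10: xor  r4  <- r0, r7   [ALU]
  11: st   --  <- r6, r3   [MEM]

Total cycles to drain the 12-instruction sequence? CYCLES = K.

CYCLES = 8

[0] i0  or  -- RAW r6
[1] i1,i2  and/xor  -- pair
[2] i3  ld  -- WAW r6
[3] i4,i5  and/xor  -- pair
[4] i6,i7  add/add  -- pair
[5] i8  st  -- no-port MEM/MUL
[6] i9  mul  -- WAW r4
[7] i10,i11  xor/st  -- pair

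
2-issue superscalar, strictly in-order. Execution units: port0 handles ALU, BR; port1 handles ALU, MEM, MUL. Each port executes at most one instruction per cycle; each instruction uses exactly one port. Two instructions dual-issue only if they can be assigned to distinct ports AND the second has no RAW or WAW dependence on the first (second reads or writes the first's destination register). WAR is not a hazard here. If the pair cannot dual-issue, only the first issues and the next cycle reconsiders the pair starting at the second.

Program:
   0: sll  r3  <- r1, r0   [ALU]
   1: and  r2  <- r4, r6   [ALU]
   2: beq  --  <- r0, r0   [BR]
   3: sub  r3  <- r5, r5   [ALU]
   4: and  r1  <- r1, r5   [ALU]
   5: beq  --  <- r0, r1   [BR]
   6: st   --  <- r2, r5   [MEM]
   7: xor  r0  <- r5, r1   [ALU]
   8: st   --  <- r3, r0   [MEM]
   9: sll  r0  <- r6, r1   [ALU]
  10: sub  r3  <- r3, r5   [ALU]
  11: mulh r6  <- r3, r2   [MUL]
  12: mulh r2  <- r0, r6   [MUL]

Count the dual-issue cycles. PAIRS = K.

PAIRS = 4

t=0 i0/i1:sll.ALU;and.ALU ; pair
t=1 i2/i3:beq.BR;sub.ALU ; pair
t=2 i4:and.ALU ; RAW r1
t=3 i5/i6:beq.BR;st.MEM ; pair
t=4 i7:xor.ALU ; RAW r0
t=5 i8/i9:st.MEM;sll.ALU ; pair
t=6 i10:sub.ALU ; RAW r3
t=7 i11:mulh.MUL ; no-port MUL/MUL
t=8 i12:mulh.MUL ; tail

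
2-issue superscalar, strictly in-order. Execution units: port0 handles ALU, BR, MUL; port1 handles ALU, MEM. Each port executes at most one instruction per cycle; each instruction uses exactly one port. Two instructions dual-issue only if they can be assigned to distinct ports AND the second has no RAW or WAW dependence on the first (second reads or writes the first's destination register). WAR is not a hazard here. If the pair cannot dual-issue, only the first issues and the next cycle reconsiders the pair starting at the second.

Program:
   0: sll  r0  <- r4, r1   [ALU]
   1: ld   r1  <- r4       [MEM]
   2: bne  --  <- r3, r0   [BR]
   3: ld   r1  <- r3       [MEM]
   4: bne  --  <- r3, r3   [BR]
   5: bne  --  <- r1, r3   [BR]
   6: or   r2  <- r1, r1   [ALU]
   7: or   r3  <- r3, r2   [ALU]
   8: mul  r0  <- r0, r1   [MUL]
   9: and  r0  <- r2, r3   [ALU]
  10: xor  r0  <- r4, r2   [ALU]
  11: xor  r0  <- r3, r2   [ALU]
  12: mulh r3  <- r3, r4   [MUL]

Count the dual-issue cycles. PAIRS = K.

  cy0 -> i0,i1 (sll+ld) dual
  cy1 -> i2,i3 (bne+ld) dual
  cy2 -> i4 (bne) no-port BR/BR
  cy3 -> i5,i6 (bne+or) dual
  cy4 -> i7,i8 (or+mul) dual
  cy5 -> i9 (and) WAW r0
  cy6 -> i10 (xor) WAW r0
  cy7 -> i11,i12 (xor+mulh) dual

PAIRS = 5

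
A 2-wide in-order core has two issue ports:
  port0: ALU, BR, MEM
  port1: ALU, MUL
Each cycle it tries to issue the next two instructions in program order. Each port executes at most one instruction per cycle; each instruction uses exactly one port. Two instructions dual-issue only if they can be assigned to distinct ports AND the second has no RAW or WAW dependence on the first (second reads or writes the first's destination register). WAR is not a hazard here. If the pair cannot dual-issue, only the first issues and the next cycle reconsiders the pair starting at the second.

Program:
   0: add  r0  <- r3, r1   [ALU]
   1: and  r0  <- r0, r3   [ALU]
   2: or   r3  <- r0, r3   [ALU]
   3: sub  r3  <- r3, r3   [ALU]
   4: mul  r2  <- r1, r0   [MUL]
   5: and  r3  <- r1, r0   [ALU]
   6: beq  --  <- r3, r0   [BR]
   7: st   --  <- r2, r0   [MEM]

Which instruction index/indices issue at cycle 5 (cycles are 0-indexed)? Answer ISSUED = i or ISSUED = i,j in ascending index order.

ISSUED = 6

0. add.ALU @i0  | RAW+WAW r0
1. and.ALU @i1  | RAW r0
2. or.ALU @i2  | RAW+WAW r3
3. sub.ALU;mul.MUL @i3+i4  | 2-wide
4. and.ALU @i5  | RAW r3
5. beq.BR @i6  | no-port BR/MEM
6. st.MEM @i7  | tail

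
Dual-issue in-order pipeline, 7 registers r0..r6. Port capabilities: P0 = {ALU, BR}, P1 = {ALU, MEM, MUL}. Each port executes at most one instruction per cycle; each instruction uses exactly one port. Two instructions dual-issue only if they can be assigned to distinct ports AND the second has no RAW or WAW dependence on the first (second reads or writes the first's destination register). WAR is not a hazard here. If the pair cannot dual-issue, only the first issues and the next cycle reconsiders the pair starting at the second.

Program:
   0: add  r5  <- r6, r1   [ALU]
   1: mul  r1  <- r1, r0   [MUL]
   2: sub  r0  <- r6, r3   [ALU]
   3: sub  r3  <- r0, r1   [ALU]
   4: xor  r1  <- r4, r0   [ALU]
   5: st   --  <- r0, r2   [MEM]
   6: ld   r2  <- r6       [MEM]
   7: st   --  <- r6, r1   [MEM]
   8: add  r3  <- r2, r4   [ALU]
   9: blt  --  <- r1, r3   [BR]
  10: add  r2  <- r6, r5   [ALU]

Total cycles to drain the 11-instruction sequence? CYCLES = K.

CYCLES = 7

  cy0 -> i0,i1 (add;mul) 2-wide
  cy1 -> i2 (sub) RAW r0
  cy2 -> i3,i4 (sub;xor) 2-wide
  cy3 -> i5 (st) no-port MEM/MEM
  cy4 -> i6 (ld) no-port MEM/MEM
  cy5 -> i7,i8 (st;add) 2-wide
  cy6 -> i9,i10 (blt;add) 2-wide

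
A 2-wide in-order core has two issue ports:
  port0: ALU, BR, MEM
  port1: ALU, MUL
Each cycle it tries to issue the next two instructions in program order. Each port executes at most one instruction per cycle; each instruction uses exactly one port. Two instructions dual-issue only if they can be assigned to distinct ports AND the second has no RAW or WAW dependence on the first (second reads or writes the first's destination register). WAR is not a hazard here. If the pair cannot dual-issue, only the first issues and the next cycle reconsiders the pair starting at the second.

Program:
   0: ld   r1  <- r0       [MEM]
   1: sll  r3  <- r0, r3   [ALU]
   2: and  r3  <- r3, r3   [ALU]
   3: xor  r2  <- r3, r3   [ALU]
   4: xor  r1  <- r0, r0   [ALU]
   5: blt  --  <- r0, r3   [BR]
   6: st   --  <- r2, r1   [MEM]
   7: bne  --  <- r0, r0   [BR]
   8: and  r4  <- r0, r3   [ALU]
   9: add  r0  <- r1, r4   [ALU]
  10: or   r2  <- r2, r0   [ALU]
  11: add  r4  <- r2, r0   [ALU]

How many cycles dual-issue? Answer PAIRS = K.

[0] i0/i1  ld+sll  -- dual
[1] i2  and  -- RAW r3
[2] i3/i4  xor+xor  -- dual
[3] i5  blt  -- no-port BR/MEM
[4] i6  st  -- no-port MEM/BR
[5] i7/i8  bne+and  -- dual
[6] i9  add  -- RAW r0
[7] i10  or  -- RAW r2
[8] i11  add  -- tail

PAIRS = 3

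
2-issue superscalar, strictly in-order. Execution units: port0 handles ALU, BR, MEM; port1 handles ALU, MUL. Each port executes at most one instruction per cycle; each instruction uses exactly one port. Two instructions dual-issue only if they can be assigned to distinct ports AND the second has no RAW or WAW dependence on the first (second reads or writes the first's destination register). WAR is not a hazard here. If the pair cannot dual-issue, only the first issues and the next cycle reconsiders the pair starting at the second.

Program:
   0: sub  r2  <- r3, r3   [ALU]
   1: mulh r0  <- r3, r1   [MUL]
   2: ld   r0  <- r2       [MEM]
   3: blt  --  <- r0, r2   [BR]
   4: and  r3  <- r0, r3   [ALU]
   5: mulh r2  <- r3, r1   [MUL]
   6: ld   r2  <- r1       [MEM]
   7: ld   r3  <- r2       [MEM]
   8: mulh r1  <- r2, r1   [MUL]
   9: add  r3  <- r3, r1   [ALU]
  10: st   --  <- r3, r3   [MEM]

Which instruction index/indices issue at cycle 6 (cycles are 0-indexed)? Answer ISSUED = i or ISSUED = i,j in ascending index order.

ISSUED = 9

c0: i0+i1 sub.ALU+mulh.MUL  dual
c1: i2 ld.MEM  no-port MEM/BR
c2: i3+i4 blt.BR+and.ALU  dual
c3: i5 mulh.MUL  WAW r2
c4: i6 ld.MEM  no-port MEM/MEM
c5: i7+i8 ld.MEM+mulh.MUL  dual
c6: i9 add.ALU  RAW r3
c7: i10 st.MEM  tail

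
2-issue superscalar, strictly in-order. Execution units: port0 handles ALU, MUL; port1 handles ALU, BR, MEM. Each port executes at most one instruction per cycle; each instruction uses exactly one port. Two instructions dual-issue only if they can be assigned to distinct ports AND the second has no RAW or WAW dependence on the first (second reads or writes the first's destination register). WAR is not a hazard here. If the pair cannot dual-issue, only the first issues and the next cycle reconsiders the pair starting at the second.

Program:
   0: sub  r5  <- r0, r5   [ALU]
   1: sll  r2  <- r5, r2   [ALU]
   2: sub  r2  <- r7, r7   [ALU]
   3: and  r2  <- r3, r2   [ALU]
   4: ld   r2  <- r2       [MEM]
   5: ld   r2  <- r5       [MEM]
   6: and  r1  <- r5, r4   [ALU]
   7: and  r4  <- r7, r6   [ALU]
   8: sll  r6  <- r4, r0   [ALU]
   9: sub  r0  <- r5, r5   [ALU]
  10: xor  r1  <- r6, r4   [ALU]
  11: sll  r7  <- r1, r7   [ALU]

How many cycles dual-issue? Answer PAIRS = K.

PAIRS = 2

t=0 i0:sub.ALU ; RAW r5
t=1 i1:sll.ALU ; WAW r2
t=2 i2:sub.ALU ; RAW+WAW r2
t=3 i3:and.ALU ; RAW+WAW r2
t=4 i4:ld.MEM ; no-port MEM/MEM
t=5 i5/i6:ld.MEM+and.ALU ; dual
t=6 i7:and.ALU ; RAW r4
t=7 i8/i9:sll.ALU+sub.ALU ; dual
t=8 i10:xor.ALU ; RAW r1
t=9 i11:sll.ALU ; tail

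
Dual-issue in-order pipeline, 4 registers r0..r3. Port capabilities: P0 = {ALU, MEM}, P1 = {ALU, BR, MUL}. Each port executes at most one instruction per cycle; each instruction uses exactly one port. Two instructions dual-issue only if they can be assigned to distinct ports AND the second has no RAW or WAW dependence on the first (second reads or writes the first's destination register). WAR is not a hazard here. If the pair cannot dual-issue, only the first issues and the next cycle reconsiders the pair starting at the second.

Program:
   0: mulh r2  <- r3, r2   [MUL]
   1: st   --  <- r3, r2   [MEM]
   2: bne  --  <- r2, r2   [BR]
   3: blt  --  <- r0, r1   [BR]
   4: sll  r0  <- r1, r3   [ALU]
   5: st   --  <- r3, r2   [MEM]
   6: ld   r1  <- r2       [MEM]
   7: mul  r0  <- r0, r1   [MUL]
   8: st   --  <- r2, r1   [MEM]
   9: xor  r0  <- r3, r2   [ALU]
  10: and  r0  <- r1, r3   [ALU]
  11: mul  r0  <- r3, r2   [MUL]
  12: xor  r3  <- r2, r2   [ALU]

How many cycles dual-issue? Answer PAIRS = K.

PAIRS = 4

#0 head=0: mulh i0 RAW r2
#1 head=1: st/bne i1/i2 2-wide
#2 head=3: blt/sll i3/i4 2-wide
#3 head=5: st i5 no-port MEM/MEM
#4 head=6: ld i6 RAW r1
#5 head=7: mul/st i7/i8 2-wide
#6 head=9: xor i9 WAW r0
#7 head=10: and i10 WAW r0
#8 head=11: mul/xor i11/i12 2-wide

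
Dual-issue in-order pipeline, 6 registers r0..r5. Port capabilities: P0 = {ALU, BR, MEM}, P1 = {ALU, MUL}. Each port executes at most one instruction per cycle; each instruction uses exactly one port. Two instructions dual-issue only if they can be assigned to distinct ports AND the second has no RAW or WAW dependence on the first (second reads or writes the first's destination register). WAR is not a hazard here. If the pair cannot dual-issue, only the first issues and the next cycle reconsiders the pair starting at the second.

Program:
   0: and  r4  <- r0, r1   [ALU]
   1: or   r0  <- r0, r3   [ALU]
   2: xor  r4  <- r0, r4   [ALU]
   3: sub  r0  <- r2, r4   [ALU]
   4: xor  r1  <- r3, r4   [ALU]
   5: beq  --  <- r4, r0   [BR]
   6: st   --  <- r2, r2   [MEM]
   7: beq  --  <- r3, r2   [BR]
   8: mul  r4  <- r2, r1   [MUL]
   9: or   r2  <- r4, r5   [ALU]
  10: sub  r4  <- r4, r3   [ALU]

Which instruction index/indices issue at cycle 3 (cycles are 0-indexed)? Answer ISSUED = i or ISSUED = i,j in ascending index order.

t=0 i0&i1:and.ALU or.ALU ; pair
t=1 i2:xor.ALU ; RAW r4
t=2 i3&i4:sub.ALU xor.ALU ; pair
t=3 i5:beq.BR ; no-port BR/MEM
t=4 i6:st.MEM ; no-port MEM/BR
t=5 i7&i8:beq.BR mul.MUL ; pair
t=6 i9&i10:or.ALU sub.ALU ; pair

ISSUED = 5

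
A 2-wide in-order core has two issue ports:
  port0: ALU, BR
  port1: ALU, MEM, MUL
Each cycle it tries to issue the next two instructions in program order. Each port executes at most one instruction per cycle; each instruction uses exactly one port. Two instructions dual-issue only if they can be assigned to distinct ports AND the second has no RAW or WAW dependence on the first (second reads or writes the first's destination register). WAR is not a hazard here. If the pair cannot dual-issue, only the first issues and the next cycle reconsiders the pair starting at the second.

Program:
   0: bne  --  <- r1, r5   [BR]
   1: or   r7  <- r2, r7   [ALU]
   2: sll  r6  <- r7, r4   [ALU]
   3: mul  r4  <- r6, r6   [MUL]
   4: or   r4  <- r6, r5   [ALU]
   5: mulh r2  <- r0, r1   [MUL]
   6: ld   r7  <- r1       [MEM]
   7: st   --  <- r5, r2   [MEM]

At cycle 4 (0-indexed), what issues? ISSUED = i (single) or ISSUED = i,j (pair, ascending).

ISSUED = 6

c0: i0&i1 bne.BR or.ALU  2-wide
c1: i2 sll.ALU  RAW r6
c2: i3 mul.MUL  WAW r4
c3: i4&i5 or.ALU mulh.MUL  2-wide
c4: i6 ld.MEM  no-port MEM/MEM
c5: i7 st.MEM  tail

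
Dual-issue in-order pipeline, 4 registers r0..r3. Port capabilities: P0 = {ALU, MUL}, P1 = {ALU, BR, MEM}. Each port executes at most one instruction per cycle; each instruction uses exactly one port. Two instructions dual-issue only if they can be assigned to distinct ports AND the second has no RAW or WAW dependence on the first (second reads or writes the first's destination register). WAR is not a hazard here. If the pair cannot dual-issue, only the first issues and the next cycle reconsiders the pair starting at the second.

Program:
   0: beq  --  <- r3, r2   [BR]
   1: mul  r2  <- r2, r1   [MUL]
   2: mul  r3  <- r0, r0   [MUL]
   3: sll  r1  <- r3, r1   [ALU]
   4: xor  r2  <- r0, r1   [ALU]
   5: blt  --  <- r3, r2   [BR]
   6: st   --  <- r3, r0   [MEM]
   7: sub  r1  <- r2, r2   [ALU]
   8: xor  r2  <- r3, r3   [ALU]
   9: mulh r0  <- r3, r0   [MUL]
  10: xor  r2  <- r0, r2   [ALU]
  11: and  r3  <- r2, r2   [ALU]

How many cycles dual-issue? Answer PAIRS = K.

PAIRS = 3

#0 head=0: beq+mul i0,i1 2-wide
#1 head=2: mul i2 RAW r3
#2 head=3: sll i3 RAW r1
#3 head=4: xor i4 RAW r2
#4 head=5: blt i5 no-port BR/MEM
#5 head=6: st+sub i6,i7 2-wide
#6 head=8: xor+mulh i8,i9 2-wide
#7 head=10: xor i10 RAW r2
#8 head=11: and i11 tail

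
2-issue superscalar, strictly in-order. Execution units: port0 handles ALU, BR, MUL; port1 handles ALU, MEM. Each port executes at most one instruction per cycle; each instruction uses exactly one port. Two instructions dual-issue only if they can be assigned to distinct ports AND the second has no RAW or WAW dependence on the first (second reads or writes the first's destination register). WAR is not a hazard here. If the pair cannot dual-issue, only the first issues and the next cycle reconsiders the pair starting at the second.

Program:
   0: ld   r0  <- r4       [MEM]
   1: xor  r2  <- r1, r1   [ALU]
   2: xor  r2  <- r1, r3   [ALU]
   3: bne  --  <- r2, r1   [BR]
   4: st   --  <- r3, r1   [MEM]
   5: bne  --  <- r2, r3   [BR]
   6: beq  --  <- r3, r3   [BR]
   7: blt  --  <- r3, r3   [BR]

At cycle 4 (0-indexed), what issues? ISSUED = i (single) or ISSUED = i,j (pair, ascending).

ISSUED = 6

[0] i0,i1  ld.MEM;xor.ALU  -- pair
[1] i2  xor.ALU  -- RAW r2
[2] i3,i4  bne.BR;st.MEM  -- pair
[3] i5  bne.BR  -- no-port BR/BR
[4] i6  beq.BR  -- no-port BR/BR
[5] i7  blt.BR  -- tail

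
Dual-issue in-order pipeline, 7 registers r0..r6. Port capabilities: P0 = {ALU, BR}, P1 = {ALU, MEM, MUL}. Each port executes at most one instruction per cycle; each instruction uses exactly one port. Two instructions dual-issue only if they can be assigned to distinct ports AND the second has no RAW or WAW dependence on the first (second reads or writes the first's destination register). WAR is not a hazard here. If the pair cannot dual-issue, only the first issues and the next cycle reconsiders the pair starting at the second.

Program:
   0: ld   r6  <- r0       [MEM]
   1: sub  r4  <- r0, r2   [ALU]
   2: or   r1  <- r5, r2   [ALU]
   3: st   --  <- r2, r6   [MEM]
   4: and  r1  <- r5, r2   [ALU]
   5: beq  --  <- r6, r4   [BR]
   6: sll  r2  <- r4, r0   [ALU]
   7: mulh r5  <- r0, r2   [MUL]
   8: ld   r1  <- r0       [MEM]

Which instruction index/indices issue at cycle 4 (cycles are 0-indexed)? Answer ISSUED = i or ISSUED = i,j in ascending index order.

ISSUED = 7

[0] i0&i1  ld+sub  -- 2-wide
[1] i2&i3  or+st  -- 2-wide
[2] i4&i5  and+beq  -- 2-wide
[3] i6  sll  -- RAW r2
[4] i7  mulh  -- no-port MUL/MEM
[5] i8  ld  -- tail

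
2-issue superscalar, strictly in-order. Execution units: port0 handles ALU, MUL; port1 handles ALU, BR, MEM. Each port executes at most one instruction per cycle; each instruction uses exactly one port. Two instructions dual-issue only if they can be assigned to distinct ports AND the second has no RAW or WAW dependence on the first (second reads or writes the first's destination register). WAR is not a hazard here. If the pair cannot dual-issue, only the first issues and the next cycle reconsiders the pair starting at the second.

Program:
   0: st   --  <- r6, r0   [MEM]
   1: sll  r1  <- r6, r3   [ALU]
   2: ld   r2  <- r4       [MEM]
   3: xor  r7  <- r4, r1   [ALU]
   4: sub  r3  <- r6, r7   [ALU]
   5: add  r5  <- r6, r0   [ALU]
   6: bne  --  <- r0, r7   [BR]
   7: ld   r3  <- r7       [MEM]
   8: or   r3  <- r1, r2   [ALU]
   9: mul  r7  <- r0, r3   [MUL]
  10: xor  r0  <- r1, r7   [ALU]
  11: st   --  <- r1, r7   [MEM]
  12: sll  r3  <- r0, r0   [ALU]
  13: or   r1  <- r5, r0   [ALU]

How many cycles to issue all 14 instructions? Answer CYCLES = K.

CYCLES = 9

c0: i0,i1 st/sll  dual
c1: i2,i3 ld/xor  dual
c2: i4,i5 sub/add  dual
c3: i6 bne  no-port BR/MEM
c4: i7 ld  WAW r3
c5: i8 or  RAW r3
c6: i9 mul  RAW r7
c7: i10,i11 xor/st  dual
c8: i12,i13 sll/or  dual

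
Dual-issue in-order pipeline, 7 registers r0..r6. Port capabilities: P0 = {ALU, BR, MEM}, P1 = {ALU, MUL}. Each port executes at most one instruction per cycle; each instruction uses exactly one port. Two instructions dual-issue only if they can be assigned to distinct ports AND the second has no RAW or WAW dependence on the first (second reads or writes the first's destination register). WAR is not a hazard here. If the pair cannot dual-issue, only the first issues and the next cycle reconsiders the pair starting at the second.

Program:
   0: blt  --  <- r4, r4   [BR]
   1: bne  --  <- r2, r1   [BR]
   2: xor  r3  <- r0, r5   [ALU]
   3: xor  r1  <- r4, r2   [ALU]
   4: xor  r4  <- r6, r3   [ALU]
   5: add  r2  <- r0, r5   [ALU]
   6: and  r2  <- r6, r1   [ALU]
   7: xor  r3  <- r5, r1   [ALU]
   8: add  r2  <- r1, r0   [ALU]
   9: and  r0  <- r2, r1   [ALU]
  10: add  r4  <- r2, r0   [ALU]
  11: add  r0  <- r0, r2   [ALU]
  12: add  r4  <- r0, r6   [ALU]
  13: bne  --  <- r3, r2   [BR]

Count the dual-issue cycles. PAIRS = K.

[0] i0  blt.BR  -- no-port BR/BR
[1] i1&i2  bne.BR xor.ALU  -- 2-wide
[2] i3&i4  xor.ALU xor.ALU  -- 2-wide
[3] i5  add.ALU  -- WAW r2
[4] i6&i7  and.ALU xor.ALU  -- 2-wide
[5] i8  add.ALU  -- RAW r2
[6] i9  and.ALU  -- RAW r0
[7] i10&i11  add.ALU add.ALU  -- 2-wide
[8] i12&i13  add.ALU bne.BR  -- 2-wide

PAIRS = 5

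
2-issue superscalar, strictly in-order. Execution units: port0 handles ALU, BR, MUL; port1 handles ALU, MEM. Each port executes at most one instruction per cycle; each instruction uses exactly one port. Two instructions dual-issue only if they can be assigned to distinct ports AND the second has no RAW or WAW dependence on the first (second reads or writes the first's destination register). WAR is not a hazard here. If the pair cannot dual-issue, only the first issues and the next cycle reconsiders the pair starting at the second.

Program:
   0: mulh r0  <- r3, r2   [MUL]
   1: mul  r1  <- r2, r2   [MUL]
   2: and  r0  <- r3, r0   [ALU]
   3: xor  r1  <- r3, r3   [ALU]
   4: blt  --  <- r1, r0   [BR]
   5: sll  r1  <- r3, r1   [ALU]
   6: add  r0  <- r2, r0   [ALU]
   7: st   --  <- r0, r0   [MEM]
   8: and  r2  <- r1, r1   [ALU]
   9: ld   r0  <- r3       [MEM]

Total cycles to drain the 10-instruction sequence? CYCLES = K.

  cy0 -> i0 (mulh) no-port MUL/MUL
  cy1 -> i1+i2 (mul/and) 2-wide
  cy2 -> i3 (xor) RAW r1
  cy3 -> i4+i5 (blt/sll) 2-wide
  cy4 -> i6 (add) RAW r0
  cy5 -> i7+i8 (st/and) 2-wide
  cy6 -> i9 (ld) tail

CYCLES = 7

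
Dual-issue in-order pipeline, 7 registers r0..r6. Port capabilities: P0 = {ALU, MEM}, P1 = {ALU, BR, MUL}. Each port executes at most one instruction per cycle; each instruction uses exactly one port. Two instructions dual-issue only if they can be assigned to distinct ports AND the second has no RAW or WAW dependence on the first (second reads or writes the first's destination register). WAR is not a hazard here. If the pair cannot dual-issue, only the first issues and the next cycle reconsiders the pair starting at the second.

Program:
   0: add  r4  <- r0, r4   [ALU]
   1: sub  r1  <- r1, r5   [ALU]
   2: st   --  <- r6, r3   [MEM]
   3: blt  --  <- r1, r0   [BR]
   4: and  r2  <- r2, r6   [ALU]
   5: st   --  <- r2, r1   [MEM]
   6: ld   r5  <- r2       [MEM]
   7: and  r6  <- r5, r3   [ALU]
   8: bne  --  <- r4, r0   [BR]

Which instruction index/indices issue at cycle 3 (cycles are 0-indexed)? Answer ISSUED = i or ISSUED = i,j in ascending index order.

c0: i0,i1 add.ALU/sub.ALU  2-wide
c1: i2,i3 st.MEM/blt.BR  2-wide
c2: i4 and.ALU  RAW r2
c3: i5 st.MEM  no-port MEM/MEM
c4: i6 ld.MEM  RAW r5
c5: i7,i8 and.ALU/bne.BR  2-wide

ISSUED = 5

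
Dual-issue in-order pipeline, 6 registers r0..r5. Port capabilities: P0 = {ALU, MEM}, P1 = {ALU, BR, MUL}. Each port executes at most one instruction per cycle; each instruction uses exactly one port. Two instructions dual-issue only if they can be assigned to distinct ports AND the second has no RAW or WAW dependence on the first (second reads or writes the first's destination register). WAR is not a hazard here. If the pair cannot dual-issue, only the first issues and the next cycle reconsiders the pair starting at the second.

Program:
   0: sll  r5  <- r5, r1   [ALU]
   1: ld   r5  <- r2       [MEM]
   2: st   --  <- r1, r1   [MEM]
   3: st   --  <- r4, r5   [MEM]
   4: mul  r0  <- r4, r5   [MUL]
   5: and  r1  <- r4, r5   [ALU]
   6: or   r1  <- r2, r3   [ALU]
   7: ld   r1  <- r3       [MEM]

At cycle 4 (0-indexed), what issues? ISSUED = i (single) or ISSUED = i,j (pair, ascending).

c0: i0 sll  WAW r5
c1: i1 ld  no-port MEM/MEM
c2: i2 st  no-port MEM/MEM
c3: i3/i4 st mul  pair
c4: i5 and  WAW r1
c5: i6 or  WAW r1
c6: i7 ld  tail

ISSUED = 5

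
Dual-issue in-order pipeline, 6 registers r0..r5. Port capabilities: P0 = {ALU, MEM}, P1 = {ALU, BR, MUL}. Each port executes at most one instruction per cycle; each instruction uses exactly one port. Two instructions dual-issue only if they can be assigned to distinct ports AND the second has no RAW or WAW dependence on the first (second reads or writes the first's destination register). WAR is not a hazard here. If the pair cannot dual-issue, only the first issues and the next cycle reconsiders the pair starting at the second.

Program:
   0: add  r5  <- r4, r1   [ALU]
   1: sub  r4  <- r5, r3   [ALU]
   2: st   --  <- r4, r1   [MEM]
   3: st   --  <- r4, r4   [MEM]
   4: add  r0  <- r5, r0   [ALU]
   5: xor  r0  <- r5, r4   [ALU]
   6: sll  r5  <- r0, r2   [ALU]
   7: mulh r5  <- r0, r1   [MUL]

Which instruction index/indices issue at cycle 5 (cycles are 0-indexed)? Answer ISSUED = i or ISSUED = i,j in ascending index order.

[0] i0  add.ALU  -- RAW r5
[1] i1  sub.ALU  -- RAW r4
[2] i2  st.MEM  -- no-port MEM/MEM
[3] i3,i4  st.MEM;add.ALU  -- pair
[4] i5  xor.ALU  -- RAW r0
[5] i6  sll.ALU  -- WAW r5
[6] i7  mulh.MUL  -- tail

ISSUED = 6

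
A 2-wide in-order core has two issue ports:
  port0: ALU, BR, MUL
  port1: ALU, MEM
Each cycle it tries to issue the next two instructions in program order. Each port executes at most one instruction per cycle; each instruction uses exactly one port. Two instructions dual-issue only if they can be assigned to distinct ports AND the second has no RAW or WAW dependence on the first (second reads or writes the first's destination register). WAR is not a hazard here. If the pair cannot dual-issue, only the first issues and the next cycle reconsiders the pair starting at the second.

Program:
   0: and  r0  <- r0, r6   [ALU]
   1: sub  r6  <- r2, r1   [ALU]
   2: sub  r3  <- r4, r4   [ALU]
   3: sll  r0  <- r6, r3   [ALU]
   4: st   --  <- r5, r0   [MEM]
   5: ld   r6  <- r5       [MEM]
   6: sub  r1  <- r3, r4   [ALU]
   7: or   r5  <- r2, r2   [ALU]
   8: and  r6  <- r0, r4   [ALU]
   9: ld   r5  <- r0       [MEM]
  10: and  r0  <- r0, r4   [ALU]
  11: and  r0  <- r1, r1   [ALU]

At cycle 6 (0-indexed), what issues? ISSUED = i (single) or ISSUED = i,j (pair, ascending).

ISSUED = 9,10

0. and.ALU sub.ALU @i0,i1  | 2-wide
1. sub.ALU @i2  | RAW r3
2. sll.ALU @i3  | RAW r0
3. st.MEM @i4  | no-port MEM/MEM
4. ld.MEM sub.ALU @i5,i6  | 2-wide
5. or.ALU and.ALU @i7,i8  | 2-wide
6. ld.MEM and.ALU @i9,i10  | 2-wide
7. and.ALU @i11  | tail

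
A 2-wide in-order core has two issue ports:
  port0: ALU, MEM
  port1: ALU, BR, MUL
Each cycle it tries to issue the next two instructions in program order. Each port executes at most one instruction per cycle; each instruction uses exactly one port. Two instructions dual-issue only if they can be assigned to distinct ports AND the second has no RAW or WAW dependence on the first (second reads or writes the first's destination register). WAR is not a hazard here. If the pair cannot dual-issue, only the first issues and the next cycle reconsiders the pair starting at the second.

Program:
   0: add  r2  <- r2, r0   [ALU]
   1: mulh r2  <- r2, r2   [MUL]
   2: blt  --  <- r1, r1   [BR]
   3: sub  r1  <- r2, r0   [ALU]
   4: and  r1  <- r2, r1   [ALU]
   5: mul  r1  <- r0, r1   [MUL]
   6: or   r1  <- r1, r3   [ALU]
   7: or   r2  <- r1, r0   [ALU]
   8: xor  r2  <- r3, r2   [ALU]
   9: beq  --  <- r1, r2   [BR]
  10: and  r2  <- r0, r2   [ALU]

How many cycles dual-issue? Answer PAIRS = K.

PAIRS = 2

t=0 i0:add.ALU ; RAW+WAW r2
t=1 i1:mulh.MUL ; no-port MUL/BR
t=2 i2&i3:blt.BR;sub.ALU ; dual
t=3 i4:and.ALU ; RAW+WAW r1
t=4 i5:mul.MUL ; RAW+WAW r1
t=5 i6:or.ALU ; RAW r1
t=6 i7:or.ALU ; RAW+WAW r2
t=7 i8:xor.ALU ; RAW r2
t=8 i9&i10:beq.BR;and.ALU ; dual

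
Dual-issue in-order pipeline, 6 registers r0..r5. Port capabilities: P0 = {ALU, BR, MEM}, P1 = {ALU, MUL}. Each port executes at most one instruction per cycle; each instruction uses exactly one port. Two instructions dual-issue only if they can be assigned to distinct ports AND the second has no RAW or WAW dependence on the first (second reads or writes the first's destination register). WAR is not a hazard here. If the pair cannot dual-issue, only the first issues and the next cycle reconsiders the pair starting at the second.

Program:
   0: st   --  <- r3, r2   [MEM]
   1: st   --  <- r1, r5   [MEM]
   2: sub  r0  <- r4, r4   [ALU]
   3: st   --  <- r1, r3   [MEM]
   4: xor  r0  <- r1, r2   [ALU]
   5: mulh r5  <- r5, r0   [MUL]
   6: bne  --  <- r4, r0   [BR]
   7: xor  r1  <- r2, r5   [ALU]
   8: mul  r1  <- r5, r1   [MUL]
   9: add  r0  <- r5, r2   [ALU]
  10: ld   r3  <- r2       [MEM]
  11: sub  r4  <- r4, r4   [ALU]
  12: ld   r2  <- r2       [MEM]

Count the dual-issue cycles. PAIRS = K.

t=0 i0:st.MEM ; no-port MEM/MEM
t=1 i1&i2:st.MEM sub.ALU ; 2-wide
t=2 i3&i4:st.MEM xor.ALU ; 2-wide
t=3 i5&i6:mulh.MUL bne.BR ; 2-wide
t=4 i7:xor.ALU ; RAW+WAW r1
t=5 i8&i9:mul.MUL add.ALU ; 2-wide
t=6 i10&i11:ld.MEM sub.ALU ; 2-wide
t=7 i12:ld.MEM ; tail

PAIRS = 5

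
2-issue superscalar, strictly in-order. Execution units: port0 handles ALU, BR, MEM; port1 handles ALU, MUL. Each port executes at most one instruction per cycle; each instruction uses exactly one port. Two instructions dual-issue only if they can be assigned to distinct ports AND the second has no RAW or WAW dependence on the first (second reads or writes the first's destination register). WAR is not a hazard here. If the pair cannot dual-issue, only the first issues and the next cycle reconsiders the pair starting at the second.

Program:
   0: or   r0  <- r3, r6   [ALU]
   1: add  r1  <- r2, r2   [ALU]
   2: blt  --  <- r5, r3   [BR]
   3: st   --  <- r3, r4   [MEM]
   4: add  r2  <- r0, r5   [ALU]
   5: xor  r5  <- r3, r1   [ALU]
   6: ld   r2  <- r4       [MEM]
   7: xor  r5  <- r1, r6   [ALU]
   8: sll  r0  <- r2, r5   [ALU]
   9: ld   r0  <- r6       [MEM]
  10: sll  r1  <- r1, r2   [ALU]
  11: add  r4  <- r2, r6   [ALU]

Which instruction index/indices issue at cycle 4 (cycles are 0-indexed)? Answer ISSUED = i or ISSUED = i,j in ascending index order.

ISSUED = 7

#0 head=0: or/add i0/i1 dual
#1 head=2: blt i2 no-port BR/MEM
#2 head=3: st/add i3/i4 dual
#3 head=5: xor/ld i5/i6 dual
#4 head=7: xor i7 RAW r5
#5 head=8: sll i8 WAW r0
#6 head=9: ld/sll i9/i10 dual
#7 head=11: add i11 tail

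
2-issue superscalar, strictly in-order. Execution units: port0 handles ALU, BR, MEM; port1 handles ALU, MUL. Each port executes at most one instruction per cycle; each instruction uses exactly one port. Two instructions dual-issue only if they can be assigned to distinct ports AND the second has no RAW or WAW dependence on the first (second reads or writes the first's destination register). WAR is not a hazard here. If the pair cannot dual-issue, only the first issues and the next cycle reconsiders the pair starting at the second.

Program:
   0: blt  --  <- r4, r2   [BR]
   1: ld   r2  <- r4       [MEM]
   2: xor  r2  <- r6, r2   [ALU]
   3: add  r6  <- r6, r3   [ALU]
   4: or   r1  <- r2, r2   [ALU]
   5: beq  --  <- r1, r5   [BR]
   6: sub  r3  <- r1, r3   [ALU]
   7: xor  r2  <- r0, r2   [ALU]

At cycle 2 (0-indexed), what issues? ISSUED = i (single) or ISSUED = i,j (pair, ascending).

ISSUED = 2,3

  cy0 -> i0 (blt) no-port BR/MEM
  cy1 -> i1 (ld) RAW+WAW r2
  cy2 -> i2,i3 (xor add) 2-wide
  cy3 -> i4 (or) RAW r1
  cy4 -> i5,i6 (beq sub) 2-wide
  cy5 -> i7 (xor) tail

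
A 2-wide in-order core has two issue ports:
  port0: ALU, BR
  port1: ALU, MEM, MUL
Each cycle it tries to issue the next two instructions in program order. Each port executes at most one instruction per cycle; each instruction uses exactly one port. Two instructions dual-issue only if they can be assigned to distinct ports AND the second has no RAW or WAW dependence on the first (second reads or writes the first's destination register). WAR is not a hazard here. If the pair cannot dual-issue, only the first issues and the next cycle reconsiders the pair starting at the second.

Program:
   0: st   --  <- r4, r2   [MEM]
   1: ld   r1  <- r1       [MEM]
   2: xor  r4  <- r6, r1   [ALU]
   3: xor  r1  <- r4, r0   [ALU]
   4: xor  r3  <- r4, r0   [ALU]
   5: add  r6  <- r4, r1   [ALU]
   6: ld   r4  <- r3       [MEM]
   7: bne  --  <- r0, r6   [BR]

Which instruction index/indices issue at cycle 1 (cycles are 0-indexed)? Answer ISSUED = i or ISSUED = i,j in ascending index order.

ISSUED = 1

  cy0 -> i0 (st) no-port MEM/MEM
  cy1 -> i1 (ld) RAW r1
  cy2 -> i2 (xor) RAW r4
  cy3 -> i3,i4 (xor;xor) pair
  cy4 -> i5,i6 (add;ld) pair
  cy5 -> i7 (bne) tail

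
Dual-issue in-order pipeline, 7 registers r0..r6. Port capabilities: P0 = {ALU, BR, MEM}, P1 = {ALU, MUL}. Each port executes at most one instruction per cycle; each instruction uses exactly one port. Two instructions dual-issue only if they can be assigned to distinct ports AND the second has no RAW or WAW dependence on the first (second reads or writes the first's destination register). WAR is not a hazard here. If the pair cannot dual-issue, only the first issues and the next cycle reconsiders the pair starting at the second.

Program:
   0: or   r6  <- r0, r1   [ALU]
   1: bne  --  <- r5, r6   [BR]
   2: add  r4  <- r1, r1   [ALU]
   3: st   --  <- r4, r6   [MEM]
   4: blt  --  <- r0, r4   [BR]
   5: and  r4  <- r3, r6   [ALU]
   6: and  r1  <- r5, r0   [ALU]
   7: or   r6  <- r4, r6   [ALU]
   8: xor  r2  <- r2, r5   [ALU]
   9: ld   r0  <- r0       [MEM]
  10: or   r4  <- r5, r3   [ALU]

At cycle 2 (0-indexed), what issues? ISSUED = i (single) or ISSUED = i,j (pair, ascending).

ISSUED = 3

0. or.ALU @i0  | RAW r6
1. bne.BR;add.ALU @i1,i2  | 2-wide
2. st.MEM @i3  | no-port MEM/BR
3. blt.BR;and.ALU @i4,i5  | 2-wide
4. and.ALU;or.ALU @i6,i7  | 2-wide
5. xor.ALU;ld.MEM @i8,i9  | 2-wide
6. or.ALU @i10  | tail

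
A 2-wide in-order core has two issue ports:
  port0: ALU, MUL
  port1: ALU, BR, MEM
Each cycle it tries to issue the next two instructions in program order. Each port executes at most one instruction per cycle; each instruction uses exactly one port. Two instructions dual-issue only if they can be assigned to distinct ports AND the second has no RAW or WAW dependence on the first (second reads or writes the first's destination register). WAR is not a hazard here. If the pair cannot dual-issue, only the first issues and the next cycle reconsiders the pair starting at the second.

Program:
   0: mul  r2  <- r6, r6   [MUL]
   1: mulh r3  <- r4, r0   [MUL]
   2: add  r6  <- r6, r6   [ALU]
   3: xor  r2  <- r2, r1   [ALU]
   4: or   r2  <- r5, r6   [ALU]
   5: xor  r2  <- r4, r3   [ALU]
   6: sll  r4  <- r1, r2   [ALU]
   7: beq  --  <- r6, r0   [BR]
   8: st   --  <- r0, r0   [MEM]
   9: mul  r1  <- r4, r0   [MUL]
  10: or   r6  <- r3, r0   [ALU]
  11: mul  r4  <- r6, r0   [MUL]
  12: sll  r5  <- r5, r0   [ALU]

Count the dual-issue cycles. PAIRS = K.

PAIRS = 4

t=0 i0:mul.MUL ; no-port MUL/MUL
t=1 i1,i2:mulh.MUL add.ALU ; dual
t=2 i3:xor.ALU ; WAW r2
t=3 i4:or.ALU ; WAW r2
t=4 i5:xor.ALU ; RAW r2
t=5 i6,i7:sll.ALU beq.BR ; dual
t=6 i8,i9:st.MEM mul.MUL ; dual
t=7 i10:or.ALU ; RAW r6
t=8 i11,i12:mul.MUL sll.ALU ; dual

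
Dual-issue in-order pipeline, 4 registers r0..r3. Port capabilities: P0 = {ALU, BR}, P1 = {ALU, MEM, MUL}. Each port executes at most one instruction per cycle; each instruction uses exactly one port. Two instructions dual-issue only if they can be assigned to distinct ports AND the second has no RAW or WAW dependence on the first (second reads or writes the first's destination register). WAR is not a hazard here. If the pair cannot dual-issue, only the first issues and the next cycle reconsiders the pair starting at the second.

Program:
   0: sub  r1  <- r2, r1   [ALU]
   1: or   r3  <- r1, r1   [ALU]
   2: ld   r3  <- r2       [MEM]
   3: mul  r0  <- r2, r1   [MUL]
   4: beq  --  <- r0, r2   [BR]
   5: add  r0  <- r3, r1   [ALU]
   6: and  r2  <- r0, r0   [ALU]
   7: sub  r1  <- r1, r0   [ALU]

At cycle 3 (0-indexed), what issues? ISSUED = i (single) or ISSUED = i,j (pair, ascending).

ISSUED = 3

#0 head=0: sub i0 RAW r1
#1 head=1: or i1 WAW r3
#2 head=2: ld i2 no-port MEM/MUL
#3 head=3: mul i3 RAW r0
#4 head=4: beq+add i4/i5 dual
#5 head=6: and+sub i6/i7 dual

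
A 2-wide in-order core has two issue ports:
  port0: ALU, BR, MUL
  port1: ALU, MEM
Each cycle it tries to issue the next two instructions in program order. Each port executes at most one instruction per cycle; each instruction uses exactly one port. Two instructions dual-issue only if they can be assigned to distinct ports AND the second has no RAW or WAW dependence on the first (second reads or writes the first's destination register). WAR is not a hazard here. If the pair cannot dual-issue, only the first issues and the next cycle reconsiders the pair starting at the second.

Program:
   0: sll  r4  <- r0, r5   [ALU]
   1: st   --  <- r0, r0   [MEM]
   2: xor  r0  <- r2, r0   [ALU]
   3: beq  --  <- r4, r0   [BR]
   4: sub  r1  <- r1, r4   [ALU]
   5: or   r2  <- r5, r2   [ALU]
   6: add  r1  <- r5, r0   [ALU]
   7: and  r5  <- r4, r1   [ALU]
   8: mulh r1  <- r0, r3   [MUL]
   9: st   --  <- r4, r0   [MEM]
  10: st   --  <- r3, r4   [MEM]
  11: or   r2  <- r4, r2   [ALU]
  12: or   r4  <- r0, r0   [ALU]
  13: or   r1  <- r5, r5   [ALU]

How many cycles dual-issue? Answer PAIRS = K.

[0] i0/i1  sll;st  -- pair
[1] i2  xor  -- RAW r0
[2] i3/i4  beq;sub  -- pair
[3] i5/i6  or;add  -- pair
[4] i7/i8  and;mulh  -- pair
[5] i9  st  -- no-port MEM/MEM
[6] i10/i11  st;or  -- pair
[7] i12/i13  or;or  -- pair

PAIRS = 6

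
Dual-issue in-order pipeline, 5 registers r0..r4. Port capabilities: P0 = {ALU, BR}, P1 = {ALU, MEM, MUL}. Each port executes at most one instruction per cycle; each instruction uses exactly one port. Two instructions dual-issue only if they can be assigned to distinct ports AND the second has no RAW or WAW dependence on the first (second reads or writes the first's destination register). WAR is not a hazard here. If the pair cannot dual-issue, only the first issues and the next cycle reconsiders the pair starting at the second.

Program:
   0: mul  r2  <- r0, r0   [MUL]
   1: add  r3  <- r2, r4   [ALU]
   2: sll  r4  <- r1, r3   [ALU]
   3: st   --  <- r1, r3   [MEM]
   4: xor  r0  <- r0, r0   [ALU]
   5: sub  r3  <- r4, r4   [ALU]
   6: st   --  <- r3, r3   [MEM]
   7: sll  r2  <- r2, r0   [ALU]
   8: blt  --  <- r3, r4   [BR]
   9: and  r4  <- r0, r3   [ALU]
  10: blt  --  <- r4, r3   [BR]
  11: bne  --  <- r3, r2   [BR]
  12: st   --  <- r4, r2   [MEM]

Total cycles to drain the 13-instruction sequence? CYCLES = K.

CYCLES = 8

0. mul.MUL @i0  | RAW r2
1. add.ALU @i1  | RAW r3
2. sll.ALU;st.MEM @i2+i3  | pair
3. xor.ALU;sub.ALU @i4+i5  | pair
4. st.MEM;sll.ALU @i6+i7  | pair
5. blt.BR;and.ALU @i8+i9  | pair
6. blt.BR @i10  | no-port BR/BR
7. bne.BR;st.MEM @i11+i12  | pair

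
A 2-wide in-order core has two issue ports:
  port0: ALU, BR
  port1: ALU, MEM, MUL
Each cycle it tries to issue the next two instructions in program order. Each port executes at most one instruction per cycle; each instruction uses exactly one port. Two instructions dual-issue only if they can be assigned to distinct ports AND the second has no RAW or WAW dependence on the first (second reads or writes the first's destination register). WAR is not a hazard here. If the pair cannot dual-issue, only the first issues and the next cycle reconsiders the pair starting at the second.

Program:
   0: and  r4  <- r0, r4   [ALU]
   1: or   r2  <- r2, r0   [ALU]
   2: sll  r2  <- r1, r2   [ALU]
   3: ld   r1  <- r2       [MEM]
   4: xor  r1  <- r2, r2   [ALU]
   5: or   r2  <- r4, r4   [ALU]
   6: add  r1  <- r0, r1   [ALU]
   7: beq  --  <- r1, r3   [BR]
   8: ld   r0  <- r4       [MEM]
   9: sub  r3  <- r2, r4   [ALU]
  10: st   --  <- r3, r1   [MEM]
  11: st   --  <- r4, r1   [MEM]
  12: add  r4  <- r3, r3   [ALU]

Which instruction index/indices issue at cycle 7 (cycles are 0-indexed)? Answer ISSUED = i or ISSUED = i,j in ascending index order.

ISSUED = 10

[0] i0,i1  and.ALU+or.ALU  -- 2-wide
[1] i2  sll.ALU  -- RAW r2
[2] i3  ld.MEM  -- WAW r1
[3] i4,i5  xor.ALU+or.ALU  -- 2-wide
[4] i6  add.ALU  -- RAW r1
[5] i7,i8  beq.BR+ld.MEM  -- 2-wide
[6] i9  sub.ALU  -- RAW r3
[7] i10  st.MEM  -- no-port MEM/MEM
[8] i11,i12  st.MEM+add.ALU  -- 2-wide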